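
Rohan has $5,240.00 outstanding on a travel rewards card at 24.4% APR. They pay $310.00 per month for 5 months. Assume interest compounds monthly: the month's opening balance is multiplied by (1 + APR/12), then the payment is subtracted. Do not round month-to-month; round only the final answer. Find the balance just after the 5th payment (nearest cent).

$4,180.51

Monthly rate r = 24.4%/12 = 2.03333% = 0.0203333.
Each month: B ← B·(1+r) − $310.00.
Month 1: interest $106.55; balance after payment $5,036.55.
Month 2: interest $102.41; balance after payment $4,828.96.
Month 3: interest $98.19; balance after payment $4,617.15.
Month 4: interest $93.88; balance after payment $4,401.03.
Month 5: interest $89.49; balance after payment $4,180.51.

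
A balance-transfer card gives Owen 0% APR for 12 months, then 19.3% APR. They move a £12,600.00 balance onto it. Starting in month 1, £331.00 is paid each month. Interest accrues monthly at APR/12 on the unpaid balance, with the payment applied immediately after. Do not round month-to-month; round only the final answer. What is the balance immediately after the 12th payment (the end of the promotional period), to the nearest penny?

Promo months 1–12 at r₀ = 0%/12 = 0; months 13+ at r₁ = 19.3%/12 = 0.0160833.
After month 12 (no interest yet): B = £12,600.00 − 12·£331.00 = £8,628.00.

£8,628.00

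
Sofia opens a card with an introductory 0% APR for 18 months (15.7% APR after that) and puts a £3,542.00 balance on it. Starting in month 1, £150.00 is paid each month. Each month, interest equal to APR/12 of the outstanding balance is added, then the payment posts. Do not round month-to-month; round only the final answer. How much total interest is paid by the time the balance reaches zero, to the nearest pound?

£38

Promo months 1–18 at r₀ = 0%/12 = 0; months 19+ at r₁ = 15.7%/12 = 0.0130833.
After month 18 (no interest yet): B = £3,542.00 − 18·£150.00 = £842.00.
Then at r₁ with £150.00/mo: n₂ = −ln(1 − r₁·B/P)/ln(1+r₁) ≈ 5.87 → 6 more payments.
Total paid = 23·£150.00 + £130.34 = £3,580.34; interest = £3,580.34 − £3,542.00 = £38.34.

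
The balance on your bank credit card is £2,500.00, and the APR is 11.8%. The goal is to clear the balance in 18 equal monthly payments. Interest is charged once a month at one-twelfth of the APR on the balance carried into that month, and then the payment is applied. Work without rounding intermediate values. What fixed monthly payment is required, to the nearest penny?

£152.22

Monthly rate r = 11.8%/12 = 0.983333% = 0.00983333.
Level-payment amortization: P = B₀·r / (1 − (1+r)^(−n)) = 2500.00·0.00983333 / (1 − 1.00983^(−18)).
Denominator 1 − (1+r)^(−18) = 0.161495569.
P = 24.5833 / 0.161495569 ≈ 152.22.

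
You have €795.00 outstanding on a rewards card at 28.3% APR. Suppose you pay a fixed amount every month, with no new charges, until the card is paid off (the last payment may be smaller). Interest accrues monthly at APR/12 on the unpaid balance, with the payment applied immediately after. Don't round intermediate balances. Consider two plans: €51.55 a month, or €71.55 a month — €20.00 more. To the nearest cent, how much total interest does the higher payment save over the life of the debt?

Monthly rate r = 28.3%/12 = 2.35833% = 0.0235833.
At €51.55/mo: n = ⌈−ln(1 − rB₀/P)/ln(1+r)⌉ = 20 payments (last €20.50); total interest = total paid − €795.00 = €204.95.
At €71.55/mo: 14 payments (last €2.60); total interest €137.75.
Interest saved = €204.95 − €137.75 = €67.20.

€67.20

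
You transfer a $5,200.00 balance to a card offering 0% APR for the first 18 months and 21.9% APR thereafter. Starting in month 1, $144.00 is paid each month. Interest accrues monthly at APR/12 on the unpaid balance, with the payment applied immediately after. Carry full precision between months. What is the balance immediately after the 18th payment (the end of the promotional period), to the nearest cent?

$2,608.00

Promo months 1–18 at r₀ = 0%/12 = 0; months 19+ at r₁ = 21.9%/12 = 0.01825.
After month 18 (no interest yet): B = $5,200.00 − 18·$144.00 = $2,608.00.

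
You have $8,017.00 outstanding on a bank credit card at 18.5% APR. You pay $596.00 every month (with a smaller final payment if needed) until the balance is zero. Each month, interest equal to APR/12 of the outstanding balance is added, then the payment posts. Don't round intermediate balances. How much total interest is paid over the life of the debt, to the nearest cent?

Monthly rate r = 18.5%/12 = 1.54167% = 0.0154167.
Payoff takes n = ⌈−ln(1 − rB₀/P)/ln(1+r)⌉ = ⌈15.191⌉ = 16 payments; the last is $114.43.
Total paid = 15·$596.00 + $114.43 = $9,054.43.
Total interest = total paid − principal = $9,054.43 − $8,017.00 = $1,037.43.

$1,037.43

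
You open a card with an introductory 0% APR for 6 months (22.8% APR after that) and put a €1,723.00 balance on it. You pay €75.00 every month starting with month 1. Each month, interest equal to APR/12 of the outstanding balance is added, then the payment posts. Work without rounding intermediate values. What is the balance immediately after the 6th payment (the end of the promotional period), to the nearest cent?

€1,273.00

Promo months 1–6 at r₀ = 0%/12 = 0; months 7+ at r₁ = 22.8%/12 = 0.019.
After month 6 (no interest yet): B = €1,723.00 − 6·€75.00 = €1,273.00.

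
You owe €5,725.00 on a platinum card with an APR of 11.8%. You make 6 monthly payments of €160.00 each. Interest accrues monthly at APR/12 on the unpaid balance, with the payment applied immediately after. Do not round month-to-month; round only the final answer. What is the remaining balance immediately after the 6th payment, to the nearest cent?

Monthly rate r = 11.8%/12 = 0.983333% = 0.00983333.
Each month: B ← B·(1+r) − €160.00.
Month 1: interest €56.30; balance after payment €5,621.30.
Month 2: interest €55.28; balance after payment €5,516.57.
Month 3: interest €54.25; balance after payment €5,410.82.
Month 4: interest €53.21; balance after payment €5,304.02.
Month 5: interest €52.16; balance after payment €5,196.18.
Month 6: interest €51.10; balance after payment €5,087.28.

€5,087.28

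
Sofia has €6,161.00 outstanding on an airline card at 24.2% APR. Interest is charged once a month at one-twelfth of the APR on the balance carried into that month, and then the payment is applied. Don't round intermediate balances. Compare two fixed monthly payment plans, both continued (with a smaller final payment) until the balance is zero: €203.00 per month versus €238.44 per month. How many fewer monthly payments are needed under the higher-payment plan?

Monthly rate r = 24.2%/12 = 2.01667% = 0.0201667.
At €203.00/mo: n = ⌈−ln(1 − rB₀/P)/ln(1+r)⌉ = 48 payments (last €86.76); total interest = total paid − €6,161.00 = €3,466.76.
At €238.44/mo: 37 payments (last €208.65); total interest €2,631.49.
Payments saved = 48 − 37 = 11.

11 fewer payments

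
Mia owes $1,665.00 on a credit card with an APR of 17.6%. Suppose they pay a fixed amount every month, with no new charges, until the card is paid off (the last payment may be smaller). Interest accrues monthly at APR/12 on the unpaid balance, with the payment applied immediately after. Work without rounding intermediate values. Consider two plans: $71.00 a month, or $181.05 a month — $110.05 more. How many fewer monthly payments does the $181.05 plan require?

19 fewer payments

Monthly rate r = 17.6%/12 = 1.46667% = 0.0146667.
At $71.00/mo: n = ⌈−ln(1 − rB₀/P)/ln(1+r)⌉ = 29 payments (last $67.44); total interest = total paid − $1,665.00 = $390.44.
At $181.05/mo: 10 payments (last $172.23); total interest $136.68.
Payments saved = 29 − 10 = 19.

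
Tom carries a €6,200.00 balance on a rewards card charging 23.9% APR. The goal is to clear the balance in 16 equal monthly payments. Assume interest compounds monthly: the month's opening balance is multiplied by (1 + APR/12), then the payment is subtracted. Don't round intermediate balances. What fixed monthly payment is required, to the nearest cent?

Monthly rate r = 23.9%/12 = 1.99167% = 0.0199167.
Level-payment amortization: P = B₀·r / (1 − (1+r)^(−n)) = 6200.00·0.0199167 / (1 − 1.01992^(−16)).
Denominator 1 − (1+r)^(−16) = 0.270601308.
P = 123.483 / 0.270601308 ≈ 456.33.

€456.33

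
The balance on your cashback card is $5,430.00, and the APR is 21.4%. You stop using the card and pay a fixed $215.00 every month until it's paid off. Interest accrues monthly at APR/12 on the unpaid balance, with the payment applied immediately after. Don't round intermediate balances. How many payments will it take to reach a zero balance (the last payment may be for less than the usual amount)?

34 months

Monthly rate r = 21.4%/12 = 1.78333% = 0.0178333.
Recurrence: B ← B·(1+r) − $215.00.
Month 1: interest $96.83; balance after payment $5,311.84.
Month 2: interest $94.73; balance after payment $5,191.56.
Closed form: n = −ln(1 − rB₀/P)/ln(1+r) = −ln(0.5496)/ln(1.01783) ≈ 33.862, so the balance reaches zero during payment 34.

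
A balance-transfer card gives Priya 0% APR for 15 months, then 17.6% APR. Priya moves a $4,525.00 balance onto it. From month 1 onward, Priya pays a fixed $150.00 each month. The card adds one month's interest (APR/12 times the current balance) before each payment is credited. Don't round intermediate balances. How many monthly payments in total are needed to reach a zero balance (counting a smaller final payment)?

Promo months 1–15 at r₀ = 0%/12 = 0; months 16+ at r₁ = 17.6%/12 = 0.0146667.
After month 15 (no interest yet): B = $4,525.00 − 15·$150.00 = $2,275.00.
Then at r₁ with $150.00/mo: n₂ = −ln(1 − r₁·B/P)/ln(1+r₁) ≈ 17.28 → 18 more payments.

33 months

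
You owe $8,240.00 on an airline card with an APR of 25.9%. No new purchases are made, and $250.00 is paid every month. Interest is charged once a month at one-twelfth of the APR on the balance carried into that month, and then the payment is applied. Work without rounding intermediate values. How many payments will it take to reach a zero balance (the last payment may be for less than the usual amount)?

Monthly rate r = 25.9%/12 = 2.15833% = 0.0215833.
Recurrence: B ← B·(1+r) − $250.00.
Month 1: interest $177.85; balance after payment $8,167.85.
Month 2: interest $176.29; balance after payment $8,094.14.
Closed form: n = −ln(1 − rB₀/P)/ln(1+r) = −ln(0.28861)/ln(1.02158) ≈ 58.194, so the balance reaches zero during payment 59.

59 months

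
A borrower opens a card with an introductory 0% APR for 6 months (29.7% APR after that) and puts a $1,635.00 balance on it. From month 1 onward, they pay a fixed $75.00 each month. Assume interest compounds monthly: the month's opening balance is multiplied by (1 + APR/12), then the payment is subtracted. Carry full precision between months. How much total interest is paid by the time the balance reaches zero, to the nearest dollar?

$337

Promo months 1–6 at r₀ = 0%/12 = 0; months 7+ at r₁ = 29.7%/12 = 0.02475.
After month 6 (no interest yet): B = $1,635.00 − 6·$75.00 = $1,185.00.
Then at r₁ with $75.00/mo: n₂ = −ln(1 − r₁·B/P)/ln(1+r₁) ≈ 20.29 → 21 more payments.
Total paid = 26·$75.00 + $21.80 = $1,971.80; interest = $1,971.80 − $1,635.00 = $336.80.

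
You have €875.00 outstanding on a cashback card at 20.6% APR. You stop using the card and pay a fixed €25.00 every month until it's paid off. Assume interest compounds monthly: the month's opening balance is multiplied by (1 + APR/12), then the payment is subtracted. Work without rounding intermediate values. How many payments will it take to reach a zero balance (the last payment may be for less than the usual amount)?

Monthly rate r = 20.6%/12 = 1.71667% = 0.0171667.
Recurrence: B ← B·(1+r) − €25.00.
Month 1: interest €15.02; balance after payment €865.02.
Month 2: interest €14.85; balance after payment €854.87.
Closed form: n = −ln(1 − rB₀/P)/ln(1+r) = −ln(0.39917)/ln(1.01717) ≈ 53.956, so the balance reaches zero during payment 54.

54 payments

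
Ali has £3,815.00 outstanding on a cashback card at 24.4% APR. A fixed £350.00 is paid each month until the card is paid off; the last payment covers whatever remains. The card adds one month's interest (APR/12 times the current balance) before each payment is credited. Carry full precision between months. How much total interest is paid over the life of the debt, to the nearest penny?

Monthly rate r = 24.4%/12 = 2.03333% = 0.0203333.
Payoff takes n = ⌈−ln(1 − rB₀/P)/ln(1+r)⌉ = ⌈12.447⌉ = 13 payments; the last is £157.45.
Total paid = 12·£350.00 + £157.45 = £4,357.45.
Total interest = total paid − principal = £4,357.45 − £3,815.00 = £542.45.

£542.45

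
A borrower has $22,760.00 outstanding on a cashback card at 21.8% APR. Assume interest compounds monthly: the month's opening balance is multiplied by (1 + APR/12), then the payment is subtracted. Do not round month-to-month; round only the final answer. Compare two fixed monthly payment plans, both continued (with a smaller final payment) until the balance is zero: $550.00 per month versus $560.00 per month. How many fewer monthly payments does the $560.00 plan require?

3 fewer payments

Monthly rate r = 21.8%/12 = 1.81667% = 0.0181667.
At $550.00/mo: n = ⌈−ln(1 − rB₀/P)/ln(1+r)⌉ = 78 payments (last $218.67); total interest = total paid − $22,760.00 = $19,808.67.
At $560.00/mo: 75 payments (last $264.44); total interest $18,944.44.
Payments saved = 78 − 75 = 3.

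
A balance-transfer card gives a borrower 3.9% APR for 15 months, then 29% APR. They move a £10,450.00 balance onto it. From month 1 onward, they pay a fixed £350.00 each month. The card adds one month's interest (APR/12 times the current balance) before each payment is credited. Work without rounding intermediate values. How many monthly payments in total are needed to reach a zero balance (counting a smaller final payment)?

36 months

Promo months 1–15 at r₀ = 3.9%/12 = 0.00325; months 16+ at r₁ = 29%/12 = 0.0241667.
After month 15: iterate B ← B·(1+r₀) − £350.00 for 15 months → £5,600.06.
Then at r₁ with £350.00/mo: n₂ = −ln(1 − r₁·B/P)/ln(1+r₁) ≈ 20.47 → 21 more payments.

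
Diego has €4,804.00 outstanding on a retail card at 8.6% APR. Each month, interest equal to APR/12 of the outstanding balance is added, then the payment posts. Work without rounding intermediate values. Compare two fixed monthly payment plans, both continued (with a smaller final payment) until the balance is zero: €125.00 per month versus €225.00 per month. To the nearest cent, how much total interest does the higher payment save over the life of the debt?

Monthly rate r = 8.6%/12 = 0.716667% = 0.00716667.
At €125.00/mo: n = ⌈−ln(1 − rB₀/P)/ln(1+r)⌉ = 46 payments (last €14.51); total interest = total paid − €4,804.00 = €835.51.
At €225.00/mo: 24 payments (last €57.76); total interest €428.76.
Interest saved = €835.51 − €428.76 = €406.75.

€406.75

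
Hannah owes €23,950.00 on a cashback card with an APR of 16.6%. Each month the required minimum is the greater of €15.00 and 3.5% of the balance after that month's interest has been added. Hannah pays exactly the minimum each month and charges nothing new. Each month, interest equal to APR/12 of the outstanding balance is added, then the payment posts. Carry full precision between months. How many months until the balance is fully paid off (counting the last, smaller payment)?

221 months

Monthly rate r = 16.6%/12 = 1.38333% = 0.0138333.
While 3.5% of the post-interest balance exceeds €15.00, each month B ← (B·(1+r))·(1 − 0.035), i.e. B shrinks by the factor (1+r)·0.965 = 0.97835.
This holds for months 1–185. Entering month 186 the balance is €417.52; 3.5% of the post-interest balance is now below €15.00, so the flat €15.00 minimum applies from here.
From month 186 a fixed €15.00 at rate r clears €417.52 in 36 more payments. Total: 185 + 36 = 221 months.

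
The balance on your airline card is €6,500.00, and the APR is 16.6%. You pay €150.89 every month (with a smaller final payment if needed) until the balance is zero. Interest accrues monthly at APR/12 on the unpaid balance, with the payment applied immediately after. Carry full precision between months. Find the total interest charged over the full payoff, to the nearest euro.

Monthly rate r = 16.6%/12 = 1.38333% = 0.0138333.
Payoff takes n = ⌈−ln(1 − rB₀/P)/ln(1+r)⌉ = ⌈65.954⌉ = 66 payments; the last is €144.04.
Total paid = 65·€150.89 + €144.04 = €9,951.89.
Total interest = total paid − principal = €9,951.89 − €6,500.00 = €3,451.89.

€3,452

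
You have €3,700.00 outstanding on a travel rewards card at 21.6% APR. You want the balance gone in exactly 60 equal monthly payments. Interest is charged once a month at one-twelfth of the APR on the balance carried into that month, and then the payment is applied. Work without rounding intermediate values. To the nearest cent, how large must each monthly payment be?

€101.35

Monthly rate r = 21.6%/12 = 1.8% = 0.018.
Level-payment amortization: P = B₀·r / (1 − (1+r)^(−n)) = 3700.00·0.018 / (1 − 1.018^(−60)).
Denominator 1 − (1+r)^(−60) = 0.657126974.
P = 66.6 / 0.657126974 ≈ 101.35.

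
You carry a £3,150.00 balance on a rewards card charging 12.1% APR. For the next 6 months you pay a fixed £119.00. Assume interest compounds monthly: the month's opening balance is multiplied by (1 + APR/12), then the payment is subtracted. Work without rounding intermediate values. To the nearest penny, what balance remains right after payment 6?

Monthly rate r = 12.1%/12 = 1.00833% = 0.0100833.
Each month: B ← B·(1+r) − £119.00.
Month 1: interest £31.76; balance after payment £3,062.76.
Month 2: interest £30.88; balance after payment £2,974.65.
Month 3: interest £29.99; balance after payment £2,885.64.
Month 4: interest £29.10; balance after payment £2,795.74.
Month 5: interest £28.19; balance after payment £2,704.93.
Month 6: interest £27.27; balance after payment £2,613.20.

£2,613.20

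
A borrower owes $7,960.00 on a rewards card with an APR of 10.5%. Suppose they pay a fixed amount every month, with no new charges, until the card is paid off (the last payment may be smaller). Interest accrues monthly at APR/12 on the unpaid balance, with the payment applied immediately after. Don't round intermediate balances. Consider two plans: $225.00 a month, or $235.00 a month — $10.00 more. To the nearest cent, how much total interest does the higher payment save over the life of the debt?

Monthly rate r = 10.5%/12 = 0.875% = 0.00875.
At $225.00/mo: n = ⌈−ln(1 − rB₀/P)/ln(1+r)⌉ = 43 payments (last $116.94); total interest = total paid − $7,960.00 = $1,606.94.
At $235.00/mo: 41 payments (last $82.33); total interest $1,522.33.
Interest saved = $1,606.94 − $1,522.33 = $84.61.

$84.61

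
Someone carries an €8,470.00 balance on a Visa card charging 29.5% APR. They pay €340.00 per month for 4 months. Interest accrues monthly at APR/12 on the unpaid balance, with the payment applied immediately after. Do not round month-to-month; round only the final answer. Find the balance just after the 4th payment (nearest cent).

Monthly rate r = 29.5%/12 = 2.45833% = 0.0245833.
Each month: B ← B·(1+r) − €340.00.
Month 1: interest €208.22; balance after payment €8,338.22.
Month 2: interest €204.98; balance after payment €8,203.20.
Month 3: interest €201.66; balance after payment €8,064.86.
Month 4: interest €198.26; balance after payment €7,923.13.

€7,923.13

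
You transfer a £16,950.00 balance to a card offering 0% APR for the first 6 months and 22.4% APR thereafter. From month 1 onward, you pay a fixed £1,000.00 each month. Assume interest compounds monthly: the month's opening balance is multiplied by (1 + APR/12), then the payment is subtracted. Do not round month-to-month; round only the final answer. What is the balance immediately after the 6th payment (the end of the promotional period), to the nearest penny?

Promo months 1–6 at r₀ = 0%/12 = 0; months 7+ at r₁ = 22.4%/12 = 0.0186667.
After month 6 (no interest yet): B = £16,950.00 − 6·£1,000.00 = £10,950.00.

£10,950.00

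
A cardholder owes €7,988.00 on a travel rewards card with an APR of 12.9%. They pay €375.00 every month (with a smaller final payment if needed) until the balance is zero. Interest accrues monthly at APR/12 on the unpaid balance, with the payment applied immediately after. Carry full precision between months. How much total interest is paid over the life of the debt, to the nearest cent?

€1,132.73

Monthly rate r = 12.9%/12 = 1.075% = 0.01075.
Payoff takes n = ⌈−ln(1 − rB₀/P)/ln(1+r)⌉ = ⌈24.321⌉ = 25 payments; the last is €120.73.
Total paid = 24·€375.00 + €120.73 = €9,120.73.
Total interest = total paid − principal = €9,120.73 − €7,988.00 = €1,132.73.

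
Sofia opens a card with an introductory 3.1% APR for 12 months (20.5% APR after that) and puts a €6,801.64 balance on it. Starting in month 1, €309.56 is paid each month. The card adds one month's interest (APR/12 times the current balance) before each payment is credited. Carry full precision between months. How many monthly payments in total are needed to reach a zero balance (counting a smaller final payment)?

24 payments

Promo months 1–12 at r₀ = 3.1%/12 = 0.00258333; months 13+ at r₁ = 20.5%/12 = 0.0170833.
After month 12: iterate B ← B·(1+r₀) − €309.56 for 12 months → €3,247.56.
Then at r₁ with €309.56/mo: n₂ = −ln(1 − r₁·B/P)/ln(1+r₁) ≈ 11.66 → 12 more payments.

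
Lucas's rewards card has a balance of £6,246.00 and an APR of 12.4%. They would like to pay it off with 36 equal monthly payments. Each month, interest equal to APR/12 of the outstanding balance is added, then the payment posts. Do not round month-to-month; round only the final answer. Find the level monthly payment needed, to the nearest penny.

Monthly rate r = 12.4%/12 = 1.03333% = 0.0103333.
Level-payment amortization: P = B₀·r / (1 − (1+r)^(−n)) = 6246.00·0.0103333 / (1 − 1.01033^(−36)).
Denominator 1 − (1+r)^(−36) = 0.309328619.
P = 64.542 / 0.309328619 ≈ 208.65.

£208.65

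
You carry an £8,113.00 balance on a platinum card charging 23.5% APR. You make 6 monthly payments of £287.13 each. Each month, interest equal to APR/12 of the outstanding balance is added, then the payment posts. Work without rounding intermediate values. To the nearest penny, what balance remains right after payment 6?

£7,304.83

Monthly rate r = 23.5%/12 = 1.95833% = 0.0195833.
Each month: B ← B·(1+r) − £287.13.
Month 1: interest £158.88; balance after payment £7,984.75.
Month 2: interest £156.37; balance after payment £7,853.99.
Month 3: interest £153.81; balance after payment £7,720.66.
Month 4: interest £151.20; balance after payment £7,584.73.
Month 5: interest £148.53; balance after payment £7,446.14.
Month 6: interest £145.82; balance after payment £7,304.83.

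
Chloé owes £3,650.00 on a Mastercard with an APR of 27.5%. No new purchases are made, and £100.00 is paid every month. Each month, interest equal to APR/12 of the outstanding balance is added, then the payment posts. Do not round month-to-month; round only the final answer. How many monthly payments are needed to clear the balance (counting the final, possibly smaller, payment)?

Monthly rate r = 27.5%/12 = 2.29167% = 0.0229167.
Recurrence: B ← B·(1+r) − £100.00.
Month 1: interest £83.65; balance after payment £3,633.65.
Month 2: interest £83.27; balance after payment £3,616.92.
Closed form: n = −ln(1 − rB₀/P)/ln(1+r) = −ln(0.16354)/ln(1.02292) ≈ 79.914, so the balance reaches zero during payment 80.

80 payments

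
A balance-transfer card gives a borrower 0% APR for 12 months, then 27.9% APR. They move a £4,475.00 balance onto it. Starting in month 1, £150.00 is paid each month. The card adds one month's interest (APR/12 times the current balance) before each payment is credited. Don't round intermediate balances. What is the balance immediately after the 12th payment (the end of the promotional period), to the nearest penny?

Promo months 1–12 at r₀ = 0%/12 = 0; months 13+ at r₁ = 27.9%/12 = 0.02325.
After month 12 (no interest yet): B = £4,475.00 − 12·£150.00 = £2,675.00.

£2,675.00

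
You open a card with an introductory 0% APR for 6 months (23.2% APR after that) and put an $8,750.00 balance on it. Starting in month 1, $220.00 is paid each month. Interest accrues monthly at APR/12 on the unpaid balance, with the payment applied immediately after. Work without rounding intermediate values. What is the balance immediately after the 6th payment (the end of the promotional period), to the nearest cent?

$7,430.00

Promo months 1–6 at r₀ = 0%/12 = 0; months 7+ at r₁ = 23.2%/12 = 0.0193333.
After month 6 (no interest yet): B = $8,750.00 − 6·$220.00 = $7,430.00.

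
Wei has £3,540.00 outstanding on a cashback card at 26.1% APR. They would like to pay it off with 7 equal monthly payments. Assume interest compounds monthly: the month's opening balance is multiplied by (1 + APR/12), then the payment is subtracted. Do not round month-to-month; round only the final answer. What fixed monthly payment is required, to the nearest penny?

£550.66

Monthly rate r = 26.1%/12 = 2.175% = 0.02175.
Level-payment amortization: P = B₀·r / (1 − (1+r)^(−n)) = 3540.00·0.02175 / (1 − 1.02175^(−7)).
Denominator 1 − (1+r)^(−7) = 0.139823694.
P = 76.995 / 0.139823694 ≈ 550.66.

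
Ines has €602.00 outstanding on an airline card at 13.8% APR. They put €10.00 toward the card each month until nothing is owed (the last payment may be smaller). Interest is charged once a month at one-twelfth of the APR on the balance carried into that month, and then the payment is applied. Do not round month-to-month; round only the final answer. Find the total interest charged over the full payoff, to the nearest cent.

Monthly rate r = 13.8%/12 = 1.15% = 0.0115.
Payoff takes n = ⌈−ln(1 − rB₀/P)/ln(1+r)⌉ = ⌈103.078⌉ = 104 payments; the last is €0.78.
Total paid = 103·€10.00 + €0.78 = €1,030.78.
Total interest = total paid − principal = €1,030.78 − €602.00 = €428.78.

€428.78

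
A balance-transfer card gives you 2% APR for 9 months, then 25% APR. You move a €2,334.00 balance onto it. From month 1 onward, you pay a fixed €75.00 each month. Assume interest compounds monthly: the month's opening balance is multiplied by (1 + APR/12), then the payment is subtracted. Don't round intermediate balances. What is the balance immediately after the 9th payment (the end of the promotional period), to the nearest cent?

€1,689.73

Promo months 1–9 at r₀ = 2%/12 = 0.00166667; months 10+ at r₁ = 25%/12 = 0.0208333.
After month 9: iterate B ← B·(1+r₀) − €75.00 for 9 months → €1,689.73.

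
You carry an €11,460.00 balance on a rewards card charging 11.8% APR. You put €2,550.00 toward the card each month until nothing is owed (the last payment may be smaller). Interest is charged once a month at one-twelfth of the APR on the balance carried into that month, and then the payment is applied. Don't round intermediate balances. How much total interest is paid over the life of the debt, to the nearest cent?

Monthly rate r = 11.8%/12 = 0.983333% = 0.00983333.
Payoff takes n = ⌈−ln(1 − rB₀/P)/ln(1+r)⌉ = ⌈4.619⌉ = 5 payments; the last is €1,581.41.
Total paid = 4·€2,550.00 + €1,581.41 = €11,781.41.
Total interest = total paid − principal = €11,781.41 − €11,460.00 = €321.41.

€321.41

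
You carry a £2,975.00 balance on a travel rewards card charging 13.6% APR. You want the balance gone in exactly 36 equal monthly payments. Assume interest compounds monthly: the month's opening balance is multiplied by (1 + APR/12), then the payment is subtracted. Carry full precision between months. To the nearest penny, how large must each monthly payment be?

Monthly rate r = 13.6%/12 = 1.13333% = 0.0113333.
Level-payment amortization: P = B₀·r / (1 − (1+r)^(−n)) = 2975.00·0.0113333 / (1 − 1.01133^(−36)).
Denominator 1 − (1+r)^(−36) = 0.333493456.
P = 33.7167 / 0.333493456 ≈ 101.10.

£101.10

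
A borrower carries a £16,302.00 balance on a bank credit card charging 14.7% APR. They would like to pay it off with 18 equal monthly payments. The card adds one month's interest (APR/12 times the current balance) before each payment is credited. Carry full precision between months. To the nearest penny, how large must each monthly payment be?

£1,014.70

Monthly rate r = 14.7%/12 = 1.225% = 0.01225.
Level-payment amortization: P = B₀·r / (1 − (1+r)^(−n)) = 16302.00·0.01225 / (1 − 1.01225^(−18)).
Denominator 1 − (1+r)^(−18) = 0.196807098.
P = 199.699 / 0.196807098 ≈ 1014.70.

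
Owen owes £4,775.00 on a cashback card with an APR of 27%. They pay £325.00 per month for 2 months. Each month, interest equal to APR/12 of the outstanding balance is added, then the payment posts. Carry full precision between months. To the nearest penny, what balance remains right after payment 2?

Monthly rate r = 27%/12 = 2.25% = 0.0225.
Each month: B ← B·(1+r) − £325.00.
Month 1: interest £107.44; balance after payment £4,557.44.
Month 2: interest £102.54; balance after payment £4,334.98.

£4,334.98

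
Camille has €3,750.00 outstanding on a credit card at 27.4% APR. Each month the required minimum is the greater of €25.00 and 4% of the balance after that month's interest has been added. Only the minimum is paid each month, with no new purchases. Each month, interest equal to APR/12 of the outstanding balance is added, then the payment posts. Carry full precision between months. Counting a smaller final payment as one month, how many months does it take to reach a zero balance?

Monthly rate r = 27.4%/12 = 2.28333% = 0.0228333.
While 4% of the post-interest balance exceeds €25.00, each month B ← (B·(1+r))·(1 − 0.04), i.e. B shrinks by the factor (1+r)·0.96 = 0.98192.
This holds for months 1–100. Entering month 101 the balance is €604.84; 4% of the post-interest balance is now below €25.00, so the flat €25.00 minimum applies from here.
From month 101 a fixed €25.00 at rate r clears €604.84 in 36 more payments. Total: 100 + 36 = 136 months.

136 months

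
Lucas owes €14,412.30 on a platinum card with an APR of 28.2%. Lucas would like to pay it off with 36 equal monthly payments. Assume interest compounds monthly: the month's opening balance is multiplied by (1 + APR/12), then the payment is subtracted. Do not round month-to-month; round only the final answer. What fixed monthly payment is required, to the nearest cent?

Monthly rate r = 28.2%/12 = 2.35% = 0.0235.
Level-payment amortization: P = B₀·r / (1 − (1+r)^(−n)) = 14412.30·0.0235 / (1 − 1.0235^(−36)).
Denominator 1 − (1+r)^(−36) = 0.56665129.
P = 338.689 / 0.56665129 ≈ 597.70.

€597.70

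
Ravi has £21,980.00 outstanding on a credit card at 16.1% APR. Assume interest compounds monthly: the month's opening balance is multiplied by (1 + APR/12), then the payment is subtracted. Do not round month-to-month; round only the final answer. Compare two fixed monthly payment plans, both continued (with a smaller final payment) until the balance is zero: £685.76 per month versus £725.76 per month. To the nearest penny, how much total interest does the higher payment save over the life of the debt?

£531.52

Monthly rate r = 16.1%/12 = 1.34167% = 0.0134167.
At £685.76/mo: n = ⌈−ln(1 − rB₀/P)/ln(1+r)⌉ = 43 payments (last £125.24); total interest = total paid − £21,980.00 = £6,947.16.
At £725.76/mo: 40 payments (last £91.00); total interest £6,415.64.
Interest saved = £6,947.16 − £6,415.64 = £531.52.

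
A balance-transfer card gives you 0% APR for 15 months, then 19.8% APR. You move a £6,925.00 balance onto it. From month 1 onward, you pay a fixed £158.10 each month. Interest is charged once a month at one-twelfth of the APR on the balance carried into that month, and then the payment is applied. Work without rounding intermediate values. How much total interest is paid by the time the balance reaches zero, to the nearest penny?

Promo months 1–15 at r₀ = 0%/12 = 0; months 16+ at r₁ = 19.8%/12 = 0.0165.
After month 15 (no interest yet): B = £6,925.00 − 15·£158.10 = £4,553.50.
Then at r₁ with £158.10/mo: n₂ = −ln(1 − r₁·B/P)/ln(1+r₁) ≈ 39.40 → 40 more payments.
Total paid = 54·£158.10 + £63.42 = £8,600.82; interest = £8,600.82 − £6,925.00 = £1,675.82.

£1,675.82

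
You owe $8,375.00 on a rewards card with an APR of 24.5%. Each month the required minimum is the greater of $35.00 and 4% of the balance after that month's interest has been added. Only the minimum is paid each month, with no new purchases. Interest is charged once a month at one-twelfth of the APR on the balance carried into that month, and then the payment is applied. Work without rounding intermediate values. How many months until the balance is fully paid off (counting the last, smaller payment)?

Monthly rate r = 24.5%/12 = 2.04167% = 0.0204167.
While 4% of the post-interest balance exceeds $35.00, each month B ← (B·(1+r))·(1 − 0.04), i.e. B shrinks by the factor (1+r)·0.96 = 0.9796.
This holds for months 1–111. Entering month 112 the balance is $849.96; 4% of the post-interest balance is now below $35.00, so the flat $35.00 minimum applies from here.
From month 112 a fixed $35.00 at rate r clears $849.96 in 34 more payments. Total: 111 + 34 = 145 months.

145 months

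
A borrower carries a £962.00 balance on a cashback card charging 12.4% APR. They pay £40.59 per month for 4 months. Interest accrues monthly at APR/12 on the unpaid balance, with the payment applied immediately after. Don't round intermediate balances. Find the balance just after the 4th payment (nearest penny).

Monthly rate r = 12.4%/12 = 1.03333% = 0.0103333.
Each month: B ← B·(1+r) − £40.59.
Month 1: interest £9.94; balance after payment £931.35.
Month 2: interest £9.62; balance after payment £900.38.
Month 3: interest £9.30; balance after payment £869.10.
Month 4: interest £8.98; balance after payment £837.49.

£837.49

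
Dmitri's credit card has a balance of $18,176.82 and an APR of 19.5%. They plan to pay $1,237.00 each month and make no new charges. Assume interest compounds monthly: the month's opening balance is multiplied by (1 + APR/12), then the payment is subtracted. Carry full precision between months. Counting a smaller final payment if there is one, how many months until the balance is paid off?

17 payments

Monthly rate r = 19.5%/12 = 1.625% = 0.01625.
Recurrence: B ← B·(1+r) − $1,237.00.
Month 1: interest $295.37; balance after payment $17,235.19.
Month 2: interest $280.07; balance after payment $16,278.27.
Closed form: n = −ln(1 − rB₀/P)/ln(1+r) = −ln(0.76122)/ln(1.01625) ≈ 16.926, so the balance reaches zero during payment 17.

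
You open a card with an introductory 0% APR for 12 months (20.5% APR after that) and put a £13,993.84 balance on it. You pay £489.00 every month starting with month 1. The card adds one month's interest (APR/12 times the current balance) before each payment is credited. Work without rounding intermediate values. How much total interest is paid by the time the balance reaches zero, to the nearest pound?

Promo months 1–12 at r₀ = 0%/12 = 0; months 13+ at r₁ = 20.5%/12 = 0.0170833.
After month 12 (no interest yet): B = £13,993.84 − 12·£489.00 = £8,125.84.
Then at r₁ with £489.00/mo: n₂ = −ln(1 − r₁·B/P)/ln(1+r₁) ≈ 19.71 → 20 more payments.
Total paid = 31·£489.00 + £349.08 = £15,508.08; interest = £15,508.08 − £13,993.84 = £1,514.24.

£1,514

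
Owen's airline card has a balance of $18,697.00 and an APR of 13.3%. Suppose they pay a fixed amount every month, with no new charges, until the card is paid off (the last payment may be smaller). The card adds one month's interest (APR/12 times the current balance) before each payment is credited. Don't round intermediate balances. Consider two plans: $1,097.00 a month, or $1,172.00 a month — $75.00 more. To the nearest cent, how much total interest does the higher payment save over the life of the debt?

$146.98

Monthly rate r = 13.3%/12 = 1.10833% = 0.0110833.
At $1,097.00/mo: n = ⌈−ln(1 − rB₀/P)/ln(1+r)⌉ = 19 payments (last $1,091.16); total interest = total paid − $18,697.00 = $2,140.16.
At $1,172.00/mo: 18 payments (last $766.18); total interest $1,993.18.
Interest saved = $2,140.16 − $1,993.18 = $146.98.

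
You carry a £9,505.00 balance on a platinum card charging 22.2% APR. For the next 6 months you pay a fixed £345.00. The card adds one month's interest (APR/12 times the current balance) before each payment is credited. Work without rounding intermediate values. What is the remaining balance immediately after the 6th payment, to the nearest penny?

Monthly rate r = 22.2%/12 = 1.85% = 0.0185.
Each month: B ← B·(1+r) − £345.00.
Month 1: interest £175.84; balance after payment £9,335.84.
Month 2: interest £172.71; balance after payment £9,163.56.
Month 3: interest £169.53; balance after payment £8,988.08.
Month 4: interest £166.28; balance after payment £8,809.36.
Month 5: interest £162.97; balance after payment £8,627.33.
Month 6: interest £159.61; balance after payment £8,441.94.

£8,441.94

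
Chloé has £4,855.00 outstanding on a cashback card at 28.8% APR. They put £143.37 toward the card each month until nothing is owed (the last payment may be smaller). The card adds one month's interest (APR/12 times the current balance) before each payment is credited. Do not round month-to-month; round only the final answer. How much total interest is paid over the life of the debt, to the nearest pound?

Monthly rate r = 28.8%/12 = 2.4% = 0.024.
Payoff takes n = ⌈−ln(1 − rB₀/P)/ln(1+r)⌉ = ⌈70.633⌉ = 71 payments; the last is £91.11.
Total paid = 70·£143.37 + £91.11 = £10,127.01.
Total interest = total paid − principal = £10,127.01 − £4,855.00 = £5,272.01.

£5,272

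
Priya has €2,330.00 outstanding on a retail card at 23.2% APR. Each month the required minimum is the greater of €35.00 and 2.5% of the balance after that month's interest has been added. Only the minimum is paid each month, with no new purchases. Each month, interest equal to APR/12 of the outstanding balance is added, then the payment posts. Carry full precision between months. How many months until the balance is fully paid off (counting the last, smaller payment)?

Monthly rate r = 23.2%/12 = 1.93333% = 0.0193333.
While 2.5% of the post-interest balance exceeds €35.00, each month B ← (B·(1+r))·(1 − 0.025), i.e. B shrinks by the factor (1+r)·0.975 = 0.99385.
This holds for months 1–86. Entering month 87 the balance is €1,370.72; 2.5% of the post-interest balance is now below €35.00, so the flat €35.00 minimum applies from here.
From month 87 a fixed €35.00 at rate r clears €1,370.72 in 74 more payments. Total: 86 + 74 = 160 months.

160 months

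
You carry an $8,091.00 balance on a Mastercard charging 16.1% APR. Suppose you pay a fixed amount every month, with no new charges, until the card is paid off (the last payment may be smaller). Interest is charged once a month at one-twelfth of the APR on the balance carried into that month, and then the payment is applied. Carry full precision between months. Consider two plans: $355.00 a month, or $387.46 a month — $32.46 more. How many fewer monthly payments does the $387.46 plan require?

Monthly rate r = 16.1%/12 = 1.34167% = 0.0134167.
At $355.00/mo: n = ⌈−ln(1 − rB₀/P)/ln(1+r)⌉ = 28 payments (last $137.33); total interest = total paid − $8,091.00 = $1,631.33.
At $387.46/mo: 25 payments (last $258.73); total interest $1,466.77.
Payments saved = 28 − 25 = 3.

3 fewer payments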